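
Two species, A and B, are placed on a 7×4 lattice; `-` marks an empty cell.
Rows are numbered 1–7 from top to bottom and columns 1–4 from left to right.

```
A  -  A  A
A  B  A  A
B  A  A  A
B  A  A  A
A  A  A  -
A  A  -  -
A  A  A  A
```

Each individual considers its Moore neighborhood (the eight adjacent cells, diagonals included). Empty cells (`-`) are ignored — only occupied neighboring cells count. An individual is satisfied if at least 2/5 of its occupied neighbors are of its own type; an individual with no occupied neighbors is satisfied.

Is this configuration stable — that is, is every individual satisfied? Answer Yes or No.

No

Row 1: (1,1)A 1/2 ✓ · (1,3)A 3/4 ✓ · (1,4)A 3/3 ✓
Row 2: (2,1)A 2/4 ✓ · (2,2)B 1/7 ✗ · (2,3)A 6/7 ✓ · (2,4)A 5/5 ✓
Row 3: (3,1)B 2/5 ✓ · (3,2)A 5/8 ✓ · (3,3)A 7/8 ✓ · (3,4)A 5/5 ✓
Row 4: (4,1)B 1/5 ✗ · (4,2)A 6/8 ✓ · (4,3)A 7/7 ✓ · (4,4)A 4/4 ✓
Row 5: (5,1)A 4/5 ✓ · (5,2)A 6/7 ✓ · (5,3)A 5/5 ✓
Row 6: (6,1)A 5/5 ✓ · (6,2)A 7/7 ✓
Row 7: (7,1)A 3/3 ✓ · (7,2)A 4/4 ✓ · (7,3)A 3/3 ✓ · (7,4)A 1/1 ✓
For instance (2,2) has only 1/7 same-type neighbors, below 2/5.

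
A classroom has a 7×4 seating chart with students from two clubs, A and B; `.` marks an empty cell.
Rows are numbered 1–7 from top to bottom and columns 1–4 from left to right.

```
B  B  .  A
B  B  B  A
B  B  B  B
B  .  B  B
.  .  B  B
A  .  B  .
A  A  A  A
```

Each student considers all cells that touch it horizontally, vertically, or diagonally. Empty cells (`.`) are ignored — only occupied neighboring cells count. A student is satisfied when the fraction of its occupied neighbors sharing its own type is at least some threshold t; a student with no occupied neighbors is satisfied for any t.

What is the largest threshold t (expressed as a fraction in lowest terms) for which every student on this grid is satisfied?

1/4

(1,1)B 3/3
(1,2)B 4/4
(1,4)A 1/2
(2,1)B 5/5
(2,2)B 7/7
(2,3)B 5/7
(2,4)A 1/4
(3,1)B 4/4
(3,2)B 7/7
(3,3)B 6/7
(3,4)B 4/5
(4,1)B 2/2
(4,3)B 6/6
(4,4)B 5/5
(5,3)B 4/4
(5,4)B 4/4
(6,1)A 2/2
(6,3)B 2/5
(7,1)A 2/2
(7,2)A 3/4
(7,3)A 2/3
(7,4)A 1/2
The smallest same-type fraction is 1/4 at (2,4), which reduces to 1/4. Any threshold above that leaves this student unsatisfied.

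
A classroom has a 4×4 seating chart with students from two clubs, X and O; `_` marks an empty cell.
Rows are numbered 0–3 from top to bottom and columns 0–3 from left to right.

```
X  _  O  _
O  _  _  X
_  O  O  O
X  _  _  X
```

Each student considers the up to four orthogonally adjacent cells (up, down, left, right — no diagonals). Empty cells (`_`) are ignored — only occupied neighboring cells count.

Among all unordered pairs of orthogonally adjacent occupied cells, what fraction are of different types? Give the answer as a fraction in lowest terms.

3/5

Scan each occupied cell's neighbors to the right and below so each pair is counted once.
Row 0: X(0,0)–O(1,0)≠  → 1/1 unlike.
Row 1: X(1,3)–O(2,3)≠  → 1/1 unlike.
Row 2: O(2,1)–O(2,2)= O(2,2)–O(2,3)= O(2,3)–X(3,3)≠  → 1/3 unlike.
Total adjacent occupied pairs: 5; unlike-type pairs: 3.
3/5 is already in lowest terms.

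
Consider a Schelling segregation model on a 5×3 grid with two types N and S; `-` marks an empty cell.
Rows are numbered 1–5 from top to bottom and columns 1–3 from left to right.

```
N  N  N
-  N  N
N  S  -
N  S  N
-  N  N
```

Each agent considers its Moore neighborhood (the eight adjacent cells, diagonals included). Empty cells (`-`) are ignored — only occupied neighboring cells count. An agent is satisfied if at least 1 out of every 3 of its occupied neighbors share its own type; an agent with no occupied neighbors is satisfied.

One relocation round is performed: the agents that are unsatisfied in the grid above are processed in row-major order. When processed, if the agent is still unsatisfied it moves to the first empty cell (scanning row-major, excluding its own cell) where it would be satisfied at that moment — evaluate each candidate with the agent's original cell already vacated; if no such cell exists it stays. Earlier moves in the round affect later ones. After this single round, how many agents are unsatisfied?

Initially unsatisfied (in order): (3,2), (4,2).
  (3,2) → (5,1).
  (4,2): no empty cell satisfies it; stays.
Resulting grid:
N N N
- N N
N - -
N S N
S N N
Unsatisfied now: (4,2).

1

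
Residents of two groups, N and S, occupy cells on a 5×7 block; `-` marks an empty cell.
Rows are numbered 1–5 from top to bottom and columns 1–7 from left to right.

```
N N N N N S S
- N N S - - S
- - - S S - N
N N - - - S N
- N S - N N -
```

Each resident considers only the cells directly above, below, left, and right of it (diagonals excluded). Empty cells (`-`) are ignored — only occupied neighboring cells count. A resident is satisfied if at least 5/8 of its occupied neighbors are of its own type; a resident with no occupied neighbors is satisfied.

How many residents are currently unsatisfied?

10

(1,1)N 1/1 ok
(1,2)N 3/3 ok
(1,3)N 3/3 ok
(1,4)N 2/3 ok
(1,5)N 1/2 unhappy
(1,6)S 1/2 unhappy
(1,7)S 2/2 ok
(2,2)N 2/2 ok
(2,3)N 2/3 ok
(2,4)S 1/3 unhappy
(2,7)S 1/2 unhappy
(3,4)S 2/2 ok
(3,5)S 1/1 ok
(3,7)N 1/2 unhappy
(4,1)N 1/1 ok
(4,2)N 2/2 ok
(4,6)S 0/2 unhappy
(4,7)N 1/2 unhappy
(5,2)N 1/2 unhappy
(5,3)S 0/1 unhappy
(5,5)N 1/1 ok
(5,6)N 1/2 unhappy
Unsatisfied: (1,5), (1,6), (2,4), (2,7), (3,7), (4,6), (4,7), (5,2), (5,3), (5,6) — 10 in total.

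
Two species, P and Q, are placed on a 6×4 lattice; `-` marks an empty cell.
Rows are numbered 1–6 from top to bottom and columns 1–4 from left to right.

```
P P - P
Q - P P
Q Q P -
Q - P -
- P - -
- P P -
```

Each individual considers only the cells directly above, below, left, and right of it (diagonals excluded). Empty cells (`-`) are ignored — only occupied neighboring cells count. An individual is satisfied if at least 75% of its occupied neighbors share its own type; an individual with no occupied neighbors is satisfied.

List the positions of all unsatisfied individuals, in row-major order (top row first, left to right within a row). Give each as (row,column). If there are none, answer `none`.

(1,1)P 1/2 not
(1,2)P 1/1 satisfied
(1,4)P 1/1 satisfied
(2,1)Q 1/2 not
(2,3)P 2/2 satisfied
(2,4)P 2/2 satisfied
(3,1)Q 3/3 satisfied
(3,2)Q 1/2 not
(3,3)P 2/3 not
(4,1)Q 1/1 satisfied
(4,3)P 1/1 satisfied
(5,2)P 1/1 satisfied
(6,2)P 2/2 satisfied
(6,3)P 1/1 satisfied

(1,1), (2,1), (3,2), (3,3)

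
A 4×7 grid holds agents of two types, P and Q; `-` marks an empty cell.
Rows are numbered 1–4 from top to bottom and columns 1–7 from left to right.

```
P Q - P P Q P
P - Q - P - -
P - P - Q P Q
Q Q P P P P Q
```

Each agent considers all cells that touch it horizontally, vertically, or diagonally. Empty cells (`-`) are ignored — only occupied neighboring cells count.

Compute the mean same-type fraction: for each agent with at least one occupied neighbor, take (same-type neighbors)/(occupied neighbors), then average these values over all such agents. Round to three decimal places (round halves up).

0.433

Row 1: (1,1)P 1/2 · (1,2)Q 1/3 · (1,4)P 2/3 · (1,5)P 2/3 · (1,6)Q 0/3 · (1,7)P 0/1
Row 2: (2,1)P 2/3 · (2,3)Q 1/3 · (2,5)P 3/5
Row 3: (3,1)P 1/3 · (3,3)P 2/4 · (3,5)Q 0/5 · (3,6)P 3/6 · (3,7)Q 1/3
Row 4: (4,1)Q 1/2 · (4,2)Q 1/4 · (4,3)P 2/3 · (4,4)P 3/4 · (4,5)P 3/4 · (4,6)P 2/5 · (4,7)Q 1/3
Sum over 21 agents: 1/2 + 1/3 + 2/3 + 2/3 + 0/3 + 0/1 + 2/3 + 1/3 + 3/5 + 1/3 + 2/4 + 0/5 + 3/6 + 1/3 + 1/2 + 1/4 + 2/3 + 3/4 + 3/4 + 2/5 + 1/3 = 109/12; mean = 109/12 ÷ 21 = 109/252 = 0.432539… → 0.433.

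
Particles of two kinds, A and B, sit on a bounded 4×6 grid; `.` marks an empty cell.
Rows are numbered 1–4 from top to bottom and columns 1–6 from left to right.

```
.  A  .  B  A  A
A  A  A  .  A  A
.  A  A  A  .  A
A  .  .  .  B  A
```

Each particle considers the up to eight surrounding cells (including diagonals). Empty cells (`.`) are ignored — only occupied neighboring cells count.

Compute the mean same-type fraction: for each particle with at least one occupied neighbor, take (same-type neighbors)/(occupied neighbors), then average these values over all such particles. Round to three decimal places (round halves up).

0.776

Row 1: (1,2)A 3/3 · (1,4)B 0/3 · (1,5)A 3/4 · (1,6)A 3/3
Row 2: (2,1)A 3/3 · (2,2)A 5/5 · (2,3)A 5/6 · (2,5)A 5/6 · (2,6)A 4/4
Row 3: (3,2)A 5/5 · (3,3)A 4/4 · (3,4)A 3/4 · (3,6)A 3/4
Row 4: (4,1)A 1/1 · (4,5)B 0/3 · (4,6)A 1/2
Sum over 16 particles: 3/3 + 0/3 + 3/4 + 3/3 + 3/3 + 5/5 + 5/6 + 5/6 + 4/4 + 5/5 + 4/4 + 3/4 + 3/4 + 1/1 + 0/3 + 1/2 = 149/12; mean = 149/12 ÷ 16 = 149/192 = 0.776041… → 0.776.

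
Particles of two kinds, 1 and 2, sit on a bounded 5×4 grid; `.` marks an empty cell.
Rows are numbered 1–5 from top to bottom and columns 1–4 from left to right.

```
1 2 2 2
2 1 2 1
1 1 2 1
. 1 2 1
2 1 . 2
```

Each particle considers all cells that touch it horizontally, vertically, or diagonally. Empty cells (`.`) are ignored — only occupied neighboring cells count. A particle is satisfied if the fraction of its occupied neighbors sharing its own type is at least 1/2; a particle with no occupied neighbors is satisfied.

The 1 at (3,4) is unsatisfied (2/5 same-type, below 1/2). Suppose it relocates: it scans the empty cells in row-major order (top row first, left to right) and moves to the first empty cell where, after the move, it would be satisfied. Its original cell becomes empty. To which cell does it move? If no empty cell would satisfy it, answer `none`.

(4,1)

Vacating (3,4). Empty cells in order:
  (4,1): 4/5 same-type → satisfied — stop here.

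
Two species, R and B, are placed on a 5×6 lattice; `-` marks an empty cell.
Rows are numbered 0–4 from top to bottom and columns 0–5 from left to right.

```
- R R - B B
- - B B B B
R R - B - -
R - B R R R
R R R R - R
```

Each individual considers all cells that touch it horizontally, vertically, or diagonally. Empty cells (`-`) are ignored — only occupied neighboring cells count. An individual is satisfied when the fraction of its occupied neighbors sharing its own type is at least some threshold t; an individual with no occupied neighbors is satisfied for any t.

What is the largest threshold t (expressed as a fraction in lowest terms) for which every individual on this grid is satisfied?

1/6

(0,1)R 1/2
(0,2)R 1/3
(0,4)B 4/4
(0,5)B 3/3
(1,2)B 2/5
(1,3)B 4/5
(1,4)B 5/5
(1,5)B 3/3
(2,0)R 2/2
(2,1)R 2/4
(2,3)B 4/6
(3,0)R 4/4
(3,2)B 1/6
(3,3)R 3/5
(3,4)R 4/5
(3,5)R 2/2
(4,0)R 2/2
(4,1)R 3/4
(4,2)R 3/4
(4,3)R 3/4
(4,5)R 2/2
The smallest same-type fraction is 1/6 at (3,2), which reduces to 1/6. Any threshold above that leaves this individual unsatisfied.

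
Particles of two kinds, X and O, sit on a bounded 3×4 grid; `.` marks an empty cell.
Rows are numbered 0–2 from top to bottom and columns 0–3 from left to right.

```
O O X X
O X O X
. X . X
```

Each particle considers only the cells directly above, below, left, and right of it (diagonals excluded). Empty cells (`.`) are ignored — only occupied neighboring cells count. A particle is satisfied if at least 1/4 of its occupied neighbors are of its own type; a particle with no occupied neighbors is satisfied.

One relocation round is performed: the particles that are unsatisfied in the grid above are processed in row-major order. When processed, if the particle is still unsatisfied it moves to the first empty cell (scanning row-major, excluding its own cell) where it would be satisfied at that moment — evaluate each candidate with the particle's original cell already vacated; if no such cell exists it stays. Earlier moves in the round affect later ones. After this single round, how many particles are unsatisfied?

0

Initially unsatisfied (in order): (1,2).
  (1,2) → (2,0).
Resulting grid:
O O X X
O X . X
O X . X
All satisfied now.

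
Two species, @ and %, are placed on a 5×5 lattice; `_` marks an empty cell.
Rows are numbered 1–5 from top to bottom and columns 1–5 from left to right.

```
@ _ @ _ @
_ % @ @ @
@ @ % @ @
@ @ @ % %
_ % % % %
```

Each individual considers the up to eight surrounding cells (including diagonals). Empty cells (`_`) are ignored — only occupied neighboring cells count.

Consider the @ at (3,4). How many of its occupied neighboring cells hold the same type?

5

Occupied neighbors of (3,4): (2,3)=@, (2,4)=@, (2,5)=@, (3,3)=%, (3,5)=@, (4,3)=@, (4,4)=%, (4,5)=%.
Same type (@): 5 of 8.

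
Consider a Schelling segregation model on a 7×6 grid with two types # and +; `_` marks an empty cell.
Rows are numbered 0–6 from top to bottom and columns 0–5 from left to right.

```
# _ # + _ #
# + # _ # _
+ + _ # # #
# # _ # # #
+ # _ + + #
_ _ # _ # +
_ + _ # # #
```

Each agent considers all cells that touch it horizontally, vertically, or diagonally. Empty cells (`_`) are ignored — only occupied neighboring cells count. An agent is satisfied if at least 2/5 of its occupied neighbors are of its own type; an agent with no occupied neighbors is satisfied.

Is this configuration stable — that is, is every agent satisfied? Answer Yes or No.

No

(0,0)# 1/2 ok
(0,2)# 1/3 unhappy
(0,3)+ 0/3 unhappy
(0,5)# 1/1 ok
(1,0)# 1/4 unhappy
(1,1)+ 2/6 unhappy
(1,2)# 2/5 ok
(1,4)# 4/5 ok
(2,0)+ 2/5 ok
(2,1)+ 2/6 unhappy
(2,3)# 5/5 ok
(2,4)# 6/6 ok
(2,5)# 4/4 ok
(3,0)# 2/5 ok
(3,1)# 2/5 ok
(3,3)# 3/5 ok
(3,4)# 6/8 ok
(3,5)# 4/5 ok
(4,0)+ 0/3 unhappy
(4,1)# 3/4 ok
(4,3)+ 1/5 unhappy
(4,4)+ 2/7 unhappy
(4,5)# 3/5 ok
(5,2)# 2/4 ok
(5,4)# 4/7 ok
(5,5)+ 1/5 unhappy
(6,1)+ 0/1 unhappy
(6,3)# 3/3 ok
(6,4)# 3/4 ok
(6,5)# 2/3 ok
For instance (0,2) has only 1/3 same-type neighbors, below 2/5.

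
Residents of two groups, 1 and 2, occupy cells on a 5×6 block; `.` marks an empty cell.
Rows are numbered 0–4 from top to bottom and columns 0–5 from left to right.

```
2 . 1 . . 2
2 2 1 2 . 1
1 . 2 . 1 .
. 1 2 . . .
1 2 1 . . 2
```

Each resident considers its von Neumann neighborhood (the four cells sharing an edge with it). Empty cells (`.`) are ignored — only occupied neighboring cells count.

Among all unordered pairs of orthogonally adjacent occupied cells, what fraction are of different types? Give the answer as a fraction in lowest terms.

5/7

Scan each occupied cell's neighbors to the right and below so each pair is counted once.
From row 0: 1 unlike of 3 pairs (running 1/3).
From row 1: 4 unlike of 5 pairs (running 5/8).
From row 2: 0 unlike of 1 pairs (running 5/9).
From row 3: 3 unlike of 3 pairs (running 8/12).
From row 4: 2 unlike of 2 pairs (running 10/14).
Total adjacent occupied pairs: 14; unlike-type pairs: 10.
10/14 reduces to 5/7.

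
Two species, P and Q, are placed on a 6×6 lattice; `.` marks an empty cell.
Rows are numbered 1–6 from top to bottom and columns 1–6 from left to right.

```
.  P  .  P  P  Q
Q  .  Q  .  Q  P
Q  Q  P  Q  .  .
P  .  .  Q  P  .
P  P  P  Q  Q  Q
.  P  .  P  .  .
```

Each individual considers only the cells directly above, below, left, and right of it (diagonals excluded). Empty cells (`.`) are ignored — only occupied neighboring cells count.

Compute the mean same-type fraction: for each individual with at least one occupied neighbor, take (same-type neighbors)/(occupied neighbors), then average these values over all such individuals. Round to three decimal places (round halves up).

0.492

Row 1: (1,2)P — no occupied neighbors · (1,4)P 1/1 · (1,5)P 1/3 · (1,6)Q 0/2
Row 2: (2,1)Q 1/1 · (2,3)Q 0/1 · (2,5)Q 0/2 · (2,6)P 0/2
Row 3: (3,1)Q 2/3 · (3,2)Q 1/2 · (3,3)P 0/3 · (3,4)Q 1/2
Row 4: (4,1)P 1/2 · (4,4)Q 2/3 · (4,5)P 0/2
Row 5: (5,1)P 2/2 · (5,2)P 3/3 · (5,3)P 1/2 · (5,4)Q 2/4 · (5,5)Q 2/3 · (5,6)Q 1/1
Row 6: (6,2)P 1/1 · (6,4)P 0/1
Sum over 22 individuals: 1/1 + 1/3 + 0/2 + 1/1 + 0/1 + 0/2 + 0/2 + 2/3 + 1/2 + 0/3 + 1/2 + 1/2 + 2/3 + 0/2 + 2/2 + 3/3 + 1/2 + 2/4 + 2/3 + 1/1 + 1/1 + 0/1 = 65/6; mean = 65/6 ÷ 22 = 65/132 = 0.492424… → 0.492.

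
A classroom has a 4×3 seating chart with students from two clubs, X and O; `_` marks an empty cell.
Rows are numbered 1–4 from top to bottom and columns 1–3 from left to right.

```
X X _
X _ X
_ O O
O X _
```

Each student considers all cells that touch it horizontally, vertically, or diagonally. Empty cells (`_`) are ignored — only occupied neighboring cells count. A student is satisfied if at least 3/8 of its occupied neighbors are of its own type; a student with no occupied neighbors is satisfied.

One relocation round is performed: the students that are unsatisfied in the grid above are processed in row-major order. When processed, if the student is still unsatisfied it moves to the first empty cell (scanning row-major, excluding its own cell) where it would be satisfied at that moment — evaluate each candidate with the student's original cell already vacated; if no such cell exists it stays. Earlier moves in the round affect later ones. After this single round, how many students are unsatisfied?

Initially unsatisfied (in order): (2,3), (3,3), (4,2).
  (2,3) → (1,3).
  (3,3): now satisfied by earlier moves; stays.
  (4,2) → (2,2).
Resulting grid:
X X X
X X _
_ O O
O _ _
All satisfied now.

0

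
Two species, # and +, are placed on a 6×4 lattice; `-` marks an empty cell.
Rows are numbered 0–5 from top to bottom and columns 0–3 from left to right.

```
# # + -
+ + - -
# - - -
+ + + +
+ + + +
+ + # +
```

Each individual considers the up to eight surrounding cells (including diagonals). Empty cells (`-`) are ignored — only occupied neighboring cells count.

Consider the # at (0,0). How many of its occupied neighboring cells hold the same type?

1

Occupied neighbors of (0,0): (0,1)=#, (1,0)=+, (1,1)=+.
Same type (#): 1 of 3.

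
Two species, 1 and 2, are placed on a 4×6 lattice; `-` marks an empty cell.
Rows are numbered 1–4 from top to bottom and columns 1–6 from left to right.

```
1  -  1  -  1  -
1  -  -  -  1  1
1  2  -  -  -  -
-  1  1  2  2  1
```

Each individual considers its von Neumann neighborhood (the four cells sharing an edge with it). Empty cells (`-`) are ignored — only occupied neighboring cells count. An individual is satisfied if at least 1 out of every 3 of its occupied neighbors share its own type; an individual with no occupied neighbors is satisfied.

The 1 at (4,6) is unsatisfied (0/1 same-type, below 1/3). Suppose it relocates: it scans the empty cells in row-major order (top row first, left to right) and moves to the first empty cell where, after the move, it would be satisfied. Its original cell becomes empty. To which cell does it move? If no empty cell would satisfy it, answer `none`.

(1,2)

Vacating (4,6). Empty cells in order:
  (1,2): 2/2 same-type → satisfied — stop here.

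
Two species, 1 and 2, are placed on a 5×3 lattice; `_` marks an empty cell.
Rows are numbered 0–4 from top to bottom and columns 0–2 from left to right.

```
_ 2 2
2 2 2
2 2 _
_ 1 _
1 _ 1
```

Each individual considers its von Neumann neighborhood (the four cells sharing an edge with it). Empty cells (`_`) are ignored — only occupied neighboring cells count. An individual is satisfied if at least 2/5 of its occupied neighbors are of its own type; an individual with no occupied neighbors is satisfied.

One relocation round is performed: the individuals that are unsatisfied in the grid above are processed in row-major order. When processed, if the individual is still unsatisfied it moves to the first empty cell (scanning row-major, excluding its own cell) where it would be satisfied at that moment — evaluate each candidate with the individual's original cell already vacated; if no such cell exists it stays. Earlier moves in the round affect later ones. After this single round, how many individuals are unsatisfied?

Initially unsatisfied (in order): (3,1).
  (3,1) → (3,0).
Resulting grid:
_ 2 2
2 2 2
2 2 _
1 _ _
1 _ 1
All satisfied now.

0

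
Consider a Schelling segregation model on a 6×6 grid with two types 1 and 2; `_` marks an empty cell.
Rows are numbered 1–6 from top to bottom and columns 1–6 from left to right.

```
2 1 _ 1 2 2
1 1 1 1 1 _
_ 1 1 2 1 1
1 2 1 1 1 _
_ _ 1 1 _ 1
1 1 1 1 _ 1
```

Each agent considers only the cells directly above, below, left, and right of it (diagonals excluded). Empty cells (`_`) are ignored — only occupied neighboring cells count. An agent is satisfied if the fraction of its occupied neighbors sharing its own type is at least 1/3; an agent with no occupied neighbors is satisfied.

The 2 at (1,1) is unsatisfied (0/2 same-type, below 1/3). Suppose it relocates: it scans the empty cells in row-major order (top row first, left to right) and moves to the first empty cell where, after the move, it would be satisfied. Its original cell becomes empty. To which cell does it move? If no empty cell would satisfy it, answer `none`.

Vacating (1,1). Empty cells in order:
  (1,3): 0/3 same-type → still unsatisfied.
  (2,6): 1/3 same-type → satisfied — stop here.

(2,6)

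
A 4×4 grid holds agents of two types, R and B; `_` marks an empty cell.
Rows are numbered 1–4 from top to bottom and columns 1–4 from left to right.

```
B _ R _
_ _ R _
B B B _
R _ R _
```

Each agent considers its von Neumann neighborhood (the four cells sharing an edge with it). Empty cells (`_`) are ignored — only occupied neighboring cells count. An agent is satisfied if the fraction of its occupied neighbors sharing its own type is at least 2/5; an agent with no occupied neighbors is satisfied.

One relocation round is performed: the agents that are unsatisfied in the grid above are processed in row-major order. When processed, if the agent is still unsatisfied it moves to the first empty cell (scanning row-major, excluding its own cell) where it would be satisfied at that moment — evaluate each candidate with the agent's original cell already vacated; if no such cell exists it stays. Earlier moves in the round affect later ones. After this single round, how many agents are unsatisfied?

Initially unsatisfied (in order): (3,3), (4,1), (4,3).
  (3,3) → (1,2).
  (4,1) → (1,4).
  (4,3): now satisfied by earlier moves; stays.
Resulting grid:
B B R R
_ _ R _
B B _ _
_ _ R _
All satisfied now.

0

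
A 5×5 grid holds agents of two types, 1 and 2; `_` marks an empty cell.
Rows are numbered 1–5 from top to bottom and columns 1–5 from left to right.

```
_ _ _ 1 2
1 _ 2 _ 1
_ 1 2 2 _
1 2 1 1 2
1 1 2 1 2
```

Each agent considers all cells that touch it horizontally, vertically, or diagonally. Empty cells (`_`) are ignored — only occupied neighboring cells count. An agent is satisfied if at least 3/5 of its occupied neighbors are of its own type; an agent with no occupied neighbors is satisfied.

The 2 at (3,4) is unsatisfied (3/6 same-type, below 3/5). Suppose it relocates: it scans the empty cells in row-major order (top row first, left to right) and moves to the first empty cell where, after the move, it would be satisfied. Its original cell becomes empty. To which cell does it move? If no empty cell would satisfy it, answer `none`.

Vacating (3,4). Empty cells in order:
  (1,1): 0/1 same-type → still unsatisfied.
  (1,2): 1/2 same-type → still unsatisfied.
  (1,3): 1/2 same-type → still unsatisfied.
  (2,2): 2/4 same-type → still unsatisfied.
  (2,4): 3/5 same-type → satisfied — stop here.

(2,4)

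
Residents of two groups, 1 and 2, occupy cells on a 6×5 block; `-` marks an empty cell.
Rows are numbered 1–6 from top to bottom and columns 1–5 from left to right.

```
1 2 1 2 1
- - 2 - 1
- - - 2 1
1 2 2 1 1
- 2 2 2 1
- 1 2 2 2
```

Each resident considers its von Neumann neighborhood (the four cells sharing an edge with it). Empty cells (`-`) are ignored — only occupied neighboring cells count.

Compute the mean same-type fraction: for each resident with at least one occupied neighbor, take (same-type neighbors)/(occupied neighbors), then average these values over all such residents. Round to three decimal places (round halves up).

(1,1)1 0/1
(1,2)2 0/2
(1,3)1 0/3
(1,4)2 0/2
(1,5)1 1/2
(2,3)2 0/1
(2,5)1 2/2
(3,4)2 0/2
(3,5)1 2/3
(4,1)1 0/1
(4,2)2 2/3
(4,3)2 2/3
(4,4)1 1/4
(4,5)1 3/3
(5,2)2 2/3
(5,3)2 4/4
(5,4)2 2/4
(5,5)1 1/3
(6,2)1 0/2
(6,3)2 2/3
(6,4)2 3/3
(6,5)2 1/2
Sum over 22 residents: 0/1 + 0/2 + 0/3 + 0/2 + 1/2 + 0/1 + 2/2 + 0/2 + 2/3 + 0/1 + 2/3 + 2/3 + 1/4 + 3/3 + 2/3 + 4/4 + 2/4 + 1/3 + 0/2 + 2/3 + 3/3 + 1/2 = 113/12; mean = 113/12 ÷ 22 = 113/264 = 0.428030… → 0.428.

0.428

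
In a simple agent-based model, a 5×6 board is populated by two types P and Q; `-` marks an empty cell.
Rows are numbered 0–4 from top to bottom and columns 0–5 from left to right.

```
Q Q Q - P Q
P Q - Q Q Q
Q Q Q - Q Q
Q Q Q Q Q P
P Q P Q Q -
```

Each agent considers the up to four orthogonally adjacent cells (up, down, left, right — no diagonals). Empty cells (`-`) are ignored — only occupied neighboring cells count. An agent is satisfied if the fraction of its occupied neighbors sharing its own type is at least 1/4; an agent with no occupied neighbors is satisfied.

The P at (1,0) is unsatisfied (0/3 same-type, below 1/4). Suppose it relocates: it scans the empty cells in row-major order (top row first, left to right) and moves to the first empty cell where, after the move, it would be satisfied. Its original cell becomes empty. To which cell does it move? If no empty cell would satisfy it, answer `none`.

(0,3)

Vacating (1,0). Empty cells in order:
  (0,3): 1/3 same-type → satisfied — stop here.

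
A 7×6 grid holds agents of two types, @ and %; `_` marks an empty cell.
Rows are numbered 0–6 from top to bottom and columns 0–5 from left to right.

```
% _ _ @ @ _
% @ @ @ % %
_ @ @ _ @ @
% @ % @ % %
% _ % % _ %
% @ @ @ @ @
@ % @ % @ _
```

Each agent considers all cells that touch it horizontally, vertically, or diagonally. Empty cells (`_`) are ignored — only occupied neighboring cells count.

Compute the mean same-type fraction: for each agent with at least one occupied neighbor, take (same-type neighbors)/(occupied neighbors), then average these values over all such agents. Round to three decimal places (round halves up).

0.471

(0,0)% 1/2
(0,3)@ 3/4
(0,4)@ 2/4
(1,0)% 1/3
(1,1)@ 3/5
(1,2)@ 5/5
(1,3)@ 5/6
(1,4)% 1/6
(1,5)% 1/4
(2,1)@ 4/7
(2,2)@ 6/7
(2,4)@ 3/7
(2,5)@ 1/5
(3,0)% 1/3
(3,1)@ 2/6
(3,2)% 2/6
(3,3)@ 2/6
(3,4)% 3/6
(3,5)% 2/4
(4,0)% 2/4
(4,2)% 2/7
(4,3)% 3/7
(4,5)% 2/4
(5,0)% 2/4
(5,1)@ 3/7
(5,2)@ 3/7
(5,3)@ 4/7
(5,4)@ 3/6
(5,5)@ 2/3
(6,0)@ 1/3
(6,1)% 1/5
(6,2)@ 3/5
(6,3)% 0/5
(6,4)@ 3/4
Sum over 34 agents: 1/2 + 3/4 + 2/4 + 1/3 + 3/5 + 5/5 + 5/6 + 1/6 + 1/4 + 4/7 + 6/7 + 3/7 + 1/5 + 1/3 + 2/6 + 2/6 + 2/6 + 3/6 + 2/4 + 2/4 + 2/7 + 3/7 + 2/4 + 2/4 + 3/7 + 3/7 + 4/7 + 3/6 + 2/3 + 1/3 + 1/5 + 3/5 + 0/5 + 3/4 = 961/60; mean = 961/60 ÷ 34 = 961/2040 = 0.471078… → 0.471.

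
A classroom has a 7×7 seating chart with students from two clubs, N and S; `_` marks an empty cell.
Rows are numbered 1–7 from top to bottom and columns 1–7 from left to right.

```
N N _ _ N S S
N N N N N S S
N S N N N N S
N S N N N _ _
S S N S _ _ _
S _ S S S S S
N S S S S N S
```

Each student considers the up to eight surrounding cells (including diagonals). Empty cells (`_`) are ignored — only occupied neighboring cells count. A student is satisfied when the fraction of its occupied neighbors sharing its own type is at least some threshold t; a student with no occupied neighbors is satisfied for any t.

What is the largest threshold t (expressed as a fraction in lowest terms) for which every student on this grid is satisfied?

0/1

Row 1: (1,1)N 3/3 · (1,2)N 4/4 · (1,5)N 2/4 · (1,6)S 3/5 · (1,7)S 3/3
Row 2: (2,1)N 4/5 · (2,2)N 6/7 · (2,3)N 5/6 · (2,4)N 6/6 · (2,5)N 5/7 · (2,6)S 4/8 · (2,7)S 4/5
Row 3: (3,1)N 3/5 · (3,2)S 1/8 · (3,3)N 6/8 · (3,4)N 8/8 · (3,5)N 6/7 · (3,6)N 3/6 · (3,7)S 2/3
Row 4: (4,1)N 1/5 · (4,2)S 3/8 · (4,3)N 4/8 · (4,4)N 6/7 · (4,5)N 4/5
Row 5: (5,1)S 3/4 · (5,2)S 4/7 · (5,3)N 2/7 · (5,4)S 3/7
Row 6: (6,1)S 3/4 · (6,3)S 6/7 · (6,4)S 6/7 · (6,5)S 5/6 · (6,6)S 4/5 · (6,7)S 2/3
Row 7: (7,1)N 0/2 · (7,2)S 3/4 · (7,3)S 4/4 · (7,4)S 5/5 · (7,5)S 4/5 · (7,6)N 0/5 · (7,7)S 2/3
The smallest same-type fraction is 0/2 at (7,1), which reduces to 0/1. Any threshold above that leaves this student unsatisfied.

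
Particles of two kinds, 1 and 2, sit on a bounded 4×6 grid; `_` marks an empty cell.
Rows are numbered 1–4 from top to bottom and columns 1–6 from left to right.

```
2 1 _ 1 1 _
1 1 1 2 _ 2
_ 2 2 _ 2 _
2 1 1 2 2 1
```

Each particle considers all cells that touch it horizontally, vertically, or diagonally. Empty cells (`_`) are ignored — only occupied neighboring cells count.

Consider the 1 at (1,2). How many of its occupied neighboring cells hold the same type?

Occupied neighbors of (1,2): (1,1)=2, (2,1)=1, (2,2)=1, (2,3)=1.
Same type (1): 3 of 4.

3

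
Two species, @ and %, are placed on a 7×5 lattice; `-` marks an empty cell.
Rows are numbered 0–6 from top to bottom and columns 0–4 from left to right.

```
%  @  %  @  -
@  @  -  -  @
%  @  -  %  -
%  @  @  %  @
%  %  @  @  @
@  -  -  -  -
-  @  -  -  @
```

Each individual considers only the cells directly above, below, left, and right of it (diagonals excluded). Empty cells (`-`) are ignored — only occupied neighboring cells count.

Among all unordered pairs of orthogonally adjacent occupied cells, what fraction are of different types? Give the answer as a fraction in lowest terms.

Scan each occupied cell's neighbors to the right and below so each pair is counted once.
Row 0: %(0,0)–@(0,1)≠ %(0,0)–@(1,0)≠ @(0,1)–%(0,2)≠ @(0,1)–@(1,1)= %(0,2)–@(0,3)≠  → 4/5 unlike.
Row 1: @(1,0)–@(1,1)= @(1,0)–%(2,0)≠ @(1,1)–@(2,1)=  → 1/3 unlike.
Row 2: %(2,0)–@(2,1)≠ %(2,0)–%(3,0)= @(2,1)–@(3,1)= %(2,3)–%(3,3)=  → 1/4 unlike.
Row 3: %(3,0)–@(3,1)≠ %(3,0)–%(4,0)= @(3,1)–@(3,2)= @(3,1)–%(4,1)≠ @(3,2)–%(3,3)≠ @(3,2)–@(4,2)= %(3,3)–@(3,4)≠ %(3,3)–@(4,3)≠ @(3,4)–@(4,4)=  → 5/9 unlike.
Row 4: %(4,0)–%(4,1)= %(4,0)–@(5,0)≠ %(4,1)–@(4,2)≠ @(4,2)–@(4,3)= @(4,3)–@(4,4)=  → 2/5 unlike.
Total adjacent occupied pairs: 26; unlike-type pairs: 13.
13/26 reduces to 1/2.

1/2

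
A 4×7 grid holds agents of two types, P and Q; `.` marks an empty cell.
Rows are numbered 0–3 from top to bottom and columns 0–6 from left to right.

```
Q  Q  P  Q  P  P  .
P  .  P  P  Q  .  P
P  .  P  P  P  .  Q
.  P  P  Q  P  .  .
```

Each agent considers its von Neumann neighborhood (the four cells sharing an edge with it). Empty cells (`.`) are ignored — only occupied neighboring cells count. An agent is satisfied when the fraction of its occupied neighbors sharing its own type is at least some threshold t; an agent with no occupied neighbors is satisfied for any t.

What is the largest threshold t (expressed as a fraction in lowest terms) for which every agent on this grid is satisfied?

0/1

(0,0)Q 1/2
(0,1)Q 1/2
(0,2)P 1/3
(0,3)Q 0/3
(0,4)P 1/3
(0,5)P 1/1
(1,0)P 1/2
(1,2)P 3/3
(1,3)P 2/4
(1,4)Q 0/3
(1,6)P 0/1
(2,0)P 1/1
(2,2)P 3/3
(2,3)P 3/4
(2,4)P 2/3
(2,6)Q 0/1
(3,1)P 1/1
(3,2)P 2/3
(3,3)Q 0/3
(3,4)P 1/2
The smallest same-type fraction is 0/3 at (0,3), which reduces to 0/1. Any threshold above that leaves this agent unsatisfied.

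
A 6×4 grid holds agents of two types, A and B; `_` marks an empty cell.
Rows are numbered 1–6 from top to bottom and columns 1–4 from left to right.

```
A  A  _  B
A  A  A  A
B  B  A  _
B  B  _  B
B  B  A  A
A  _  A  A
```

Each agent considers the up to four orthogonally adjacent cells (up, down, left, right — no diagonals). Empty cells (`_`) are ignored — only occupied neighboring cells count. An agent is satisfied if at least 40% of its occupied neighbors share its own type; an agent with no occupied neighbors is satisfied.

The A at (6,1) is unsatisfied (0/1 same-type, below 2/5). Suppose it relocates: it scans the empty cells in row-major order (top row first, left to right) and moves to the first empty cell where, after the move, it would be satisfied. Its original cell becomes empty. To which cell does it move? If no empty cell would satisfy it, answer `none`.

(1,3)

Vacating (6,1). Empty cells in order:
  (1,3): 2/3 same-type → satisfied — stop here.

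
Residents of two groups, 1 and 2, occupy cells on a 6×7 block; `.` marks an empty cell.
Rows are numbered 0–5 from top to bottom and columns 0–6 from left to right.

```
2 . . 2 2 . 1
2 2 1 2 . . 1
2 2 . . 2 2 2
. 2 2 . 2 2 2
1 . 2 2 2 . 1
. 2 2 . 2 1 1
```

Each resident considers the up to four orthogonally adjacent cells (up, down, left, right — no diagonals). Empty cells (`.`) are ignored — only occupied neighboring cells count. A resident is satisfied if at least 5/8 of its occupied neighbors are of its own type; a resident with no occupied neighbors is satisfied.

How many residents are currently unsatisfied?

6

(0,0)2 1/1 ✓
(0,3)2 2/2 ✓
(0,4)2 1/1 ✓
(0,6)1 1/1 ✓
(1,0)2 3/3 ✓
(1,1)2 2/3 ✓
(1,2)1 0/2 ✗
(1,3)2 1/2 ✗
(1,6)1 1/2 ✗
(2,0)2 2/2 ✓
(2,1)2 3/3 ✓
(2,4)2 2/2 ✓
(2,5)2 3/3 ✓
(2,6)2 2/3 ✓
(3,1)2 2/2 ✓
(3,2)2 2/2 ✓
(3,4)2 3/3 ✓
(3,5)2 3/3 ✓
(3,6)2 2/3 ✓
(4,0)1 0/0 ✓
(4,2)2 3/3 ✓
(4,3)2 2/2 ✓
(4,4)2 3/3 ✓
(4,6)1 1/2 ✗
(5,1)2 1/1 ✓
(5,2)2 2/2 ✓
(5,4)2 1/2 ✗
(5,5)1 1/2 ✗
(5,6)1 2/2 ✓
Unsatisfied: (1,2), (1,3), (1,6), (4,6), (5,4), (5,5) — 6 in total.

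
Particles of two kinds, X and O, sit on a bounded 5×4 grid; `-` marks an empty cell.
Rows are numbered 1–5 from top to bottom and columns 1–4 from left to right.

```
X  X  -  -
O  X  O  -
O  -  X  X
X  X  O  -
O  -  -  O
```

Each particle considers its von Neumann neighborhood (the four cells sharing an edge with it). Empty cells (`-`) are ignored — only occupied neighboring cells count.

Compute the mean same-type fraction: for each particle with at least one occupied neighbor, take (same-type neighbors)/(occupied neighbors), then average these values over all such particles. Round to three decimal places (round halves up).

0.403

Row 1: (1,1)X 1/2 · (1,2)X 2/2
Row 2: (2,1)O 1/3 · (2,2)X 1/3 · (2,3)O 0/2
Row 3: (3,1)O 1/2 · (3,3)X 1/3 · (3,4)X 1/1
Row 4: (4,1)X 1/3 · (4,2)X 1/2 · (4,3)O 0/2
Row 5: (5,1)O 0/1 · (5,4)O — no occupied neighbors
Sum over 12 particles: 1/2 + 2/2 + 1/3 + 1/3 + 0/2 + 1/2 + 1/3 + 1/1 + 1/3 + 1/2 + 0/2 + 0/1 = 29/6; mean = 29/6 ÷ 12 = 29/72 = 0.402777… → 0.403.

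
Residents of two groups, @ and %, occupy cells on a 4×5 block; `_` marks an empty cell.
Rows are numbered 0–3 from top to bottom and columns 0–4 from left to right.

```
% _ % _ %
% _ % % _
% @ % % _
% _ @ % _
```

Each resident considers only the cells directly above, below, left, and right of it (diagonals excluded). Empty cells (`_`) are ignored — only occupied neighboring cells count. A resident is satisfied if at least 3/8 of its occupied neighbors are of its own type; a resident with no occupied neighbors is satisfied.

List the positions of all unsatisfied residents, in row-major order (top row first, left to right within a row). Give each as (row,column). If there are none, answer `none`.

(2,1), (3,2)

Row 0: (0,0)% 1/1 ✓ · (0,2)% 1/1 ✓ · (0,4)% 0/0 ✓
Row 1: (1,0)% 2/2 ✓ · (1,2)% 3/3 ✓ · (1,3)% 2/2 ✓
Row 2: (2,0)% 2/3 ✓ · (2,1)@ 0/2 ✗ · (2,2)% 2/4 ✓ · (2,3)% 3/3 ✓
Row 3: (3,0)% 1/1 ✓ · (3,2)@ 0/2 ✗ · (3,3)% 1/2 ✓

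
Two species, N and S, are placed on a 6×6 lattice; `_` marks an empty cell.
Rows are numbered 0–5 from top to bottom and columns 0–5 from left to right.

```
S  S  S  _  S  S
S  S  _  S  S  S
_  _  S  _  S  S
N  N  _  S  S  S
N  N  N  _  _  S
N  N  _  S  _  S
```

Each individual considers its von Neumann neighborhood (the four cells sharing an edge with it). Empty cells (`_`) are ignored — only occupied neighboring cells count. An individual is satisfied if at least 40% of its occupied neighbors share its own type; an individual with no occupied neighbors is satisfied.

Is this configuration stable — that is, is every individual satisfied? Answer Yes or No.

Row 0: (0,0)S 2/2 ✓ · (0,1)S 3/3 ✓ · (0,2)S 1/1 ✓ · (0,4)S 2/2 ✓ · (0,5)S 2/2 ✓
Row 1: (1,0)S 2/2 ✓ · (1,1)S 2/2 ✓ · (1,3)S 1/1 ✓ · (1,4)S 4/4 ✓ · (1,5)S 3/3 ✓
Row 2: (2,2)S 0/0 ✓ · (2,4)S 3/3 ✓ · (2,5)S 3/3 ✓
Row 3: (3,0)N 2/2 ✓ · (3,1)N 2/2 ✓ · (3,3)S 1/1 ✓ · (3,4)S 3/3 ✓ · (3,5)S 3/3 ✓
Row 4: (4,0)N 3/3 ✓ · (4,1)N 4/4 ✓ · (4,2)N 1/1 ✓ · (4,5)S 2/2 ✓
Row 5: (5,0)N 2/2 ✓ · (5,1)N 2/2 ✓ · (5,3)S 0/0 ✓ · (5,5)S 1/1 ✓
All meet the threshold, so the configuration is stable.

Yes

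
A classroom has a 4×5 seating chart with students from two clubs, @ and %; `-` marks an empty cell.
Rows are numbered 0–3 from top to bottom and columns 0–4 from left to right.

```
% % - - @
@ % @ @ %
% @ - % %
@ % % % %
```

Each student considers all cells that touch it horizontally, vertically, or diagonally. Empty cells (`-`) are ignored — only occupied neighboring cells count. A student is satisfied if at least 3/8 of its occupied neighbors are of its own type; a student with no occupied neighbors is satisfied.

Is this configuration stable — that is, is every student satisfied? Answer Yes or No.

No

Row 0: (0,0)% 2/3 ok · (0,1)% 2/4 ok · (0,4)@ 1/2 ok
Row 1: (1,0)@ 1/5 unhappy · (1,1)% 3/6 ok · (1,2)@ 2/5 ok · (1,3)@ 2/5 ok · (1,4)% 2/4 ok
Row 2: (2,0)% 2/5 ok · (2,1)@ 3/7 ok · (2,3)% 5/7 ok · (2,4)% 4/5 ok
Row 3: (3,0)@ 1/3 unhappy · (3,1)% 2/4 ok · (3,2)% 3/4 ok · (3,3)% 4/4 ok · (3,4)% 3/3 ok
For instance (1,0) has only 1/5 same-type neighbors, below 3/8.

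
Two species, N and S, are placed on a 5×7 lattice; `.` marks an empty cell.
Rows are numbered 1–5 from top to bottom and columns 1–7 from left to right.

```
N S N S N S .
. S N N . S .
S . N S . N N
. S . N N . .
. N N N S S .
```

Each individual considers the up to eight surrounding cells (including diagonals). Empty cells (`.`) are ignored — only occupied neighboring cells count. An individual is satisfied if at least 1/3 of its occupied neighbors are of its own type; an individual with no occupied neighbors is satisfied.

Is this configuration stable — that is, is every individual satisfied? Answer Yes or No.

No

(1,1)N 0/2 ✗
(1,2)S 1/4 ✗
(1,3)N 2/5 ✓
(1,4)S 0/4 ✗
(1,5)N 1/4 ✗
(1,6)S 1/2 ✓
(2,2)S 2/6 ✓
(2,3)N 3/7 ✓
(2,4)N 4/6 ✓
(2,6)S 1/4 ✗
(3,1)S 2/2 ✓
(3,3)N 3/6 ✓
(3,4)S 0/5 ✗
(3,6)N 2/3 ✓
(3,7)N 1/2 ✓
(4,2)S 1/4 ✗
(4,4)N 4/6 ✓
(4,5)N 3/6 ✓
(5,2)N 1/2 ✓
(5,3)N 3/4 ✓
(5,4)N 3/4 ✓
(5,5)S 1/4 ✗
(5,6)S 1/2 ✓
For instance (1,1) has only 0/2 same-type neighbors, below 1/3.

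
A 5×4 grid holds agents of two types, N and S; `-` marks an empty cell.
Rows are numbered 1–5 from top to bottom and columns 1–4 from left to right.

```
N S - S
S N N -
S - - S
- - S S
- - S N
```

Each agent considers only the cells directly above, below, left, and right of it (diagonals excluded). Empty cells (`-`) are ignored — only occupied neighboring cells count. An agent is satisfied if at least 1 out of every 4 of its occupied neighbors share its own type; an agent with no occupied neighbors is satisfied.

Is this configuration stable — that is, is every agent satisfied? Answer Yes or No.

(1,1)N 0/2 unhappy
(1,2)S 0/2 unhappy
(1,4)S 0/0 ok
(2,1)S 1/3 ok
(2,2)N 1/3 ok
(2,3)N 1/1 ok
(3,1)S 1/1 ok
(3,4)S 1/1 ok
(4,3)S 2/2 ok
(4,4)S 2/3 ok
(5,3)S 1/2 ok
(5,4)N 0/2 unhappy
For instance (1,1) has only 0/2 same-type neighbors, below 1/4.

No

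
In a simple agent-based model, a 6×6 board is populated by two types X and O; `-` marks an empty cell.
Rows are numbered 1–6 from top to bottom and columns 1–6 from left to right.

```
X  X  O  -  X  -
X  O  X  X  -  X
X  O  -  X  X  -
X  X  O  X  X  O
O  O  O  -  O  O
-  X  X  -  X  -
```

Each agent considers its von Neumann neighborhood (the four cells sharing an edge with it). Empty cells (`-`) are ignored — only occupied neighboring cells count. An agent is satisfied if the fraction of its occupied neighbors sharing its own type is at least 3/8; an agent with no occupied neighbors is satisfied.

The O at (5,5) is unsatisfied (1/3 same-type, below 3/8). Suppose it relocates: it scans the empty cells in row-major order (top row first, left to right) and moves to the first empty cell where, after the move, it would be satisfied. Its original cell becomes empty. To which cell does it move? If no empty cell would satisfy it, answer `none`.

Vacating (5,5). Empty cells in order:
  (1,4): 1/3 same-type → still unsatisfied.
  (1,6): 0/2 same-type → still unsatisfied.
  (2,5): 0/4 same-type → still unsatisfied.
  (3,3): 2/4 same-type → satisfied — stop here.

(3,3)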